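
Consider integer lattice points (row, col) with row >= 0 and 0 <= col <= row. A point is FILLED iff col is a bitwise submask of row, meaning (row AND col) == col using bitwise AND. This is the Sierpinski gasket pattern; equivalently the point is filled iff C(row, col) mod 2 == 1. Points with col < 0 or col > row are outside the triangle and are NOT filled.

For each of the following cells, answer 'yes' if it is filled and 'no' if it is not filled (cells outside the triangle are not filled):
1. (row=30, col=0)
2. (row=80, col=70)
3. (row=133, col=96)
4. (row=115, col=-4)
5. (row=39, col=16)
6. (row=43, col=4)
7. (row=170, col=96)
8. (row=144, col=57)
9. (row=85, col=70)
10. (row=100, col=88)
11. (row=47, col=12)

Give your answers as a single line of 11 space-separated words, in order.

(30,0): row=0b11110, col=0b0, row AND col = 0b0 = 0; 0 == 0 -> filled
(80,70): row=0b1010000, col=0b1000110, row AND col = 0b1000000 = 64; 64 != 70 -> empty
(133,96): row=0b10000101, col=0b1100000, row AND col = 0b0 = 0; 0 != 96 -> empty
(115,-4): col outside [0, 115] -> not filled
(39,16): row=0b100111, col=0b10000, row AND col = 0b0 = 0; 0 != 16 -> empty
(43,4): row=0b101011, col=0b100, row AND col = 0b0 = 0; 0 != 4 -> empty
(170,96): row=0b10101010, col=0b1100000, row AND col = 0b100000 = 32; 32 != 96 -> empty
(144,57): row=0b10010000, col=0b111001, row AND col = 0b10000 = 16; 16 != 57 -> empty
(85,70): row=0b1010101, col=0b1000110, row AND col = 0b1000100 = 68; 68 != 70 -> empty
(100,88): row=0b1100100, col=0b1011000, row AND col = 0b1000000 = 64; 64 != 88 -> empty
(47,12): row=0b101111, col=0b1100, row AND col = 0b1100 = 12; 12 == 12 -> filled

Answer: yes no no no no no no no no no yes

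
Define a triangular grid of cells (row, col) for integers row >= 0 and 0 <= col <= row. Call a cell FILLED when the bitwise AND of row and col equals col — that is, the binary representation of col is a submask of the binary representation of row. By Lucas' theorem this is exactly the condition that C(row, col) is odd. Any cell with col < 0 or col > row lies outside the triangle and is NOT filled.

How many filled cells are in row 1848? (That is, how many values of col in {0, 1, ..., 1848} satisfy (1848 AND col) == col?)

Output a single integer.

Answer: 64

Derivation:
1848 in binary = 11100111000
popcount(1848) = number of 1-bits in 11100111000 = 6
A col c satisfies (1848 AND c) == c iff every set bit of c is also set in 1848; each of the 6 set bits of 1848 can independently be on or off in c.
count = 2^6 = 64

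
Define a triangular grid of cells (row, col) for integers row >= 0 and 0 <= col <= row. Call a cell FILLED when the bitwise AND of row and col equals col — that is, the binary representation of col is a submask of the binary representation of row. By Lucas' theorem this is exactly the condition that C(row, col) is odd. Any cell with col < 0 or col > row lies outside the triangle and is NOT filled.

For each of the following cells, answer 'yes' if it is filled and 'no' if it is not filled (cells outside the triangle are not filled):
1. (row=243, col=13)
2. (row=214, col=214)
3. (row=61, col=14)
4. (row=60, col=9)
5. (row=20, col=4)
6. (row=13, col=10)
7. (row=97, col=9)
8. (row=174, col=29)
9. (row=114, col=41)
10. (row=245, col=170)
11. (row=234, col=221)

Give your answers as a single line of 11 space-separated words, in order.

(243,13): row=0b11110011, col=0b1101, row AND col = 0b1 = 1; 1 != 13 -> empty
(214,214): row=0b11010110, col=0b11010110, row AND col = 0b11010110 = 214; 214 == 214 -> filled
(61,14): row=0b111101, col=0b1110, row AND col = 0b1100 = 12; 12 != 14 -> empty
(60,9): row=0b111100, col=0b1001, row AND col = 0b1000 = 8; 8 != 9 -> empty
(20,4): row=0b10100, col=0b100, row AND col = 0b100 = 4; 4 == 4 -> filled
(13,10): row=0b1101, col=0b1010, row AND col = 0b1000 = 8; 8 != 10 -> empty
(97,9): row=0b1100001, col=0b1001, row AND col = 0b1 = 1; 1 != 9 -> empty
(174,29): row=0b10101110, col=0b11101, row AND col = 0b1100 = 12; 12 != 29 -> empty
(114,41): row=0b1110010, col=0b101001, row AND col = 0b100000 = 32; 32 != 41 -> empty
(245,170): row=0b11110101, col=0b10101010, row AND col = 0b10100000 = 160; 160 != 170 -> empty
(234,221): row=0b11101010, col=0b11011101, row AND col = 0b11001000 = 200; 200 != 221 -> empty

Answer: no yes no no yes no no no no no no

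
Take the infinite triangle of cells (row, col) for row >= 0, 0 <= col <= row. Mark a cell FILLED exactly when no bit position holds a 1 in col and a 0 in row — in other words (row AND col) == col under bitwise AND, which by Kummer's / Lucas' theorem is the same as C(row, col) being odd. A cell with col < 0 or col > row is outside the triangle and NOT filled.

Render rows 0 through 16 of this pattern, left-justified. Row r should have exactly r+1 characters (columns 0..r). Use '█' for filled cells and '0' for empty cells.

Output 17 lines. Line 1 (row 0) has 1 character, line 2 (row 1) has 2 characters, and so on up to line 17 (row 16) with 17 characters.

r0=0: █
r1=1: ██
r2=10: █0█
r3=11: ████
r4=100: █000█
r5=101: ██00██
r6=110: █0█0█0█
r7=111: ████████
r8=1000: █0000000█
r9=1001: ██000000██
r10=1010: █0█00000█0█
r11=1011: ████0000████
r12=1100: █000█000█000█
r13=1101: ██00██00██00██
r14=1110: █0█0█0█0█0█0█0█
r15=1111: ████████████████
r16=10000: █000000000000000█

Answer: █
██
█0█
████
█000█
██00██
█0█0█0█
████████
█0000000█
██000000██
█0█00000█0█
████0000████
█000█000█000█
██00██00██00██
█0█0█0█0█0█0█0█
████████████████
█000000000000000█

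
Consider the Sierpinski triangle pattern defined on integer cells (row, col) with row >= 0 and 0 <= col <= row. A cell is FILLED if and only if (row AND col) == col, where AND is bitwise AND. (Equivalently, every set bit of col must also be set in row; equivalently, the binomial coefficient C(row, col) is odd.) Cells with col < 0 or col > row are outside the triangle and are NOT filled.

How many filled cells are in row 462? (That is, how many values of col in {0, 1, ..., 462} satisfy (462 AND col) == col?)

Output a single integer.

462 in binary = 111001110
popcount(462) = number of 1-bits in 111001110 = 6
A col c satisfies (462 AND c) == c iff every set bit of c is also set in 462; each of the 6 set bits of 462 can independently be on or off in c.
count = 2^6 = 64

Answer: 64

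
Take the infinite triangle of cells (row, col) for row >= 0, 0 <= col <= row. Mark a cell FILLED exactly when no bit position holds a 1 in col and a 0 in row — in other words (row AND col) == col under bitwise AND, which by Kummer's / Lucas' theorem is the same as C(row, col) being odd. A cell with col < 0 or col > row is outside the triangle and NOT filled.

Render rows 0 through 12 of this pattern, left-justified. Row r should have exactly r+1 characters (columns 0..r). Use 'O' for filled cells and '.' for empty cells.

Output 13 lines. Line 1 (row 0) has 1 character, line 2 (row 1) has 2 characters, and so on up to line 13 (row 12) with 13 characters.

r0=0: O
r1=1: OO
r2=10: O.O
r3=11: OOOO
r4=100: O...O
r5=101: OO..OO
r6=110: O.O.O.O
r7=111: OOOOOOOO
r8=1000: O.......O
r9=1001: OO......OO
r10=1010: O.O.....O.O
r11=1011: OOOO....OOOO
r12=1100: O...O...O...O

Answer: O
OO
O.O
OOOO
O...O
OO..OO
O.O.O.O
OOOOOOOO
O.......O
OO......OO
O.O.....O.O
OOOO....OOOO
O...O...O...O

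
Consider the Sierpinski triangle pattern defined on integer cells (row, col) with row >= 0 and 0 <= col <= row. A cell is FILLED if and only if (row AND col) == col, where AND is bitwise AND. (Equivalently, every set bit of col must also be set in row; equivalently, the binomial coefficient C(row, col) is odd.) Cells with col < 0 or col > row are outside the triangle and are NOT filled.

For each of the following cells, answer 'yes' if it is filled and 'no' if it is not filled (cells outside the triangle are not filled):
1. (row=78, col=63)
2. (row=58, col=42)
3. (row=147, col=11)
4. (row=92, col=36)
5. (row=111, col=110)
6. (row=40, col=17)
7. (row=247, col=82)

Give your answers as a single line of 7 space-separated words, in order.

(78,63): row=0b1001110, col=0b111111, row AND col = 0b1110 = 14; 14 != 63 -> empty
(58,42): row=0b111010, col=0b101010, row AND col = 0b101010 = 42; 42 == 42 -> filled
(147,11): row=0b10010011, col=0b1011, row AND col = 0b11 = 3; 3 != 11 -> empty
(92,36): row=0b1011100, col=0b100100, row AND col = 0b100 = 4; 4 != 36 -> empty
(111,110): row=0b1101111, col=0b1101110, row AND col = 0b1101110 = 110; 110 == 110 -> filled
(40,17): row=0b101000, col=0b10001, row AND col = 0b0 = 0; 0 != 17 -> empty
(247,82): row=0b11110111, col=0b1010010, row AND col = 0b1010010 = 82; 82 == 82 -> filled

Answer: no yes no no yes no yes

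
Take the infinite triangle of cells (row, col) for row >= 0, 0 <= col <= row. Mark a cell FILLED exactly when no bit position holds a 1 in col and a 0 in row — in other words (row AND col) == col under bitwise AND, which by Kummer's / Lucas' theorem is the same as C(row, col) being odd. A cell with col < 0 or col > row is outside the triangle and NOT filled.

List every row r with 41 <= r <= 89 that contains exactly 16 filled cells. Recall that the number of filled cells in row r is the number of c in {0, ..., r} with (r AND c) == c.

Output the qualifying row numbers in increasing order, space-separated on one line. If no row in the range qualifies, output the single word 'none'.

Row r has 2^popcount(r) filled cells, so we need popcount(r) = log2(16) = 4.
Scan r = 41..89 and keep those with exactly 4 one-bits:
r=41=101001 popcount=3 -> skip
r=42=101010 popcount=3 -> skip
r=43=101011 popcount=4 -> KEEP
r=44=101100 popcount=3 -> skip
r=45=101101 popcount=4 -> KEEP
r=46=101110 popcount=4 -> KEEP
r=47=101111 popcount=5 -> skip
r=48=110000 popcount=2 -> skip
r=49=110001 popcount=3 -> skip
r=50=110010 popcount=3 -> skip
r=51=110011 popcount=4 -> KEEP
r=52=110100 popcount=3 -> skip
r=53=110101 popcount=4 -> KEEP
r=54=110110 popcount=4 -> KEEP
r=55=110111 popcount=5 -> skip
r=56=111000 popcount=3 -> skip
r=57=111001 popcount=4 -> KEEP
r=58=111010 popcount=4 -> KEEP
r=59=111011 popcount=5 -> skip
r=60=111100 popcount=4 -> KEEP
r=61=111101 popcount=5 -> skip
r=62=111110 popcount=5 -> skip
r=63=111111 popcount=6 -> skip
r=64=1000000 popcount=1 -> skip
r=65=1000001 popcount=2 -> skip
r=66=1000010 popcount=2 -> skip
r=67=1000011 popcount=3 -> skip
r=68=1000100 popcount=2 -> skip
r=69=1000101 popcount=3 -> skip
r=70=1000110 popcount=3 -> skip
r=71=1000111 popcount=4 -> KEEP
r=72=1001000 popcount=2 -> skip
r=73=1001001 popcount=3 -> skip
r=74=1001010 popcount=3 -> skip
r=75=1001011 popcount=4 -> KEEP
r=76=1001100 popcount=3 -> skip
r=77=1001101 popcount=4 -> KEEP
r=78=1001110 popcount=4 -> KEEP
r=79=1001111 popcount=5 -> skip
r=80=1010000 popcount=2 -> skip
r=81=1010001 popcount=3 -> skip
r=82=1010010 popcount=3 -> skip
r=83=1010011 popcount=4 -> KEEP
r=84=1010100 popcount=3 -> skip
r=85=1010101 popcount=4 -> KEEP
r=86=1010110 popcount=4 -> KEEP
r=87=1010111 popcount=5 -> skip
r=88=1011000 popcount=3 -> skip
r=89=1011001 popcount=4 -> KEEP
Kept rows: 43 45 46 51 53 54 57 58 60 71 75 77 78 83 85 86 89

Answer: 43 45 46 51 53 54 57 58 60 71 75 77 78 83 85 86 89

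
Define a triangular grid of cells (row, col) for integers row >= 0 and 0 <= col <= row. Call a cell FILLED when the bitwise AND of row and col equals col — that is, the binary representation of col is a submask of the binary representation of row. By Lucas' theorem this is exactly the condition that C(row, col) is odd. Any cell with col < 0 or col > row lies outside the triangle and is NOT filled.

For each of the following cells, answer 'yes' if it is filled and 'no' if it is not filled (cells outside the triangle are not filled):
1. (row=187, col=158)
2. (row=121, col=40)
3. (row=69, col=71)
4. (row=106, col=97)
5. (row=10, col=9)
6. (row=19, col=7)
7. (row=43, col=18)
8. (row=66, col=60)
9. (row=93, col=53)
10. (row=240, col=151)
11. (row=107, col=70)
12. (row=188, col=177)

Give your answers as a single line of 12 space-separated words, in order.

(187,158): row=0b10111011, col=0b10011110, row AND col = 0b10011010 = 154; 154 != 158 -> empty
(121,40): row=0b1111001, col=0b101000, row AND col = 0b101000 = 40; 40 == 40 -> filled
(69,71): col outside [0, 69] -> not filled
(106,97): row=0b1101010, col=0b1100001, row AND col = 0b1100000 = 96; 96 != 97 -> empty
(10,9): row=0b1010, col=0b1001, row AND col = 0b1000 = 8; 8 != 9 -> empty
(19,7): row=0b10011, col=0b111, row AND col = 0b11 = 3; 3 != 7 -> empty
(43,18): row=0b101011, col=0b10010, row AND col = 0b10 = 2; 2 != 18 -> empty
(66,60): row=0b1000010, col=0b111100, row AND col = 0b0 = 0; 0 != 60 -> empty
(93,53): row=0b1011101, col=0b110101, row AND col = 0b10101 = 21; 21 != 53 -> empty
(240,151): row=0b11110000, col=0b10010111, row AND col = 0b10010000 = 144; 144 != 151 -> empty
(107,70): row=0b1101011, col=0b1000110, row AND col = 0b1000010 = 66; 66 != 70 -> empty
(188,177): row=0b10111100, col=0b10110001, row AND col = 0b10110000 = 176; 176 != 177 -> empty

Answer: no yes no no no no no no no no no no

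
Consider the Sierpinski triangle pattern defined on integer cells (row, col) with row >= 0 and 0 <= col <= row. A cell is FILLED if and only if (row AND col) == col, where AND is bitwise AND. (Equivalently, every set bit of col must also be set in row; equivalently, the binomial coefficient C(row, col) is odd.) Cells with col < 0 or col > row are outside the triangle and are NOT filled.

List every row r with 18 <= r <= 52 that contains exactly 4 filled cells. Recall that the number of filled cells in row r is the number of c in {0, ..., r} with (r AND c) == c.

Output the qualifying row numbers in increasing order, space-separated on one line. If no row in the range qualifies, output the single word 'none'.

Answer: 18 20 24 33 34 36 40 48

Derivation:
Row r has 2^popcount(r) filled cells, so we need popcount(r) = log2(4) = 2.
Scan r = 18..52 and keep those with exactly 2 one-bits:
r=18=10010 popcount=2 -> KEEP
r=19=10011 popcount=3 -> skip
r=20=10100 popcount=2 -> KEEP
r=21=10101 popcount=3 -> skip
r=22=10110 popcount=3 -> skip
r=23=10111 popcount=4 -> skip
r=24=11000 popcount=2 -> KEEP
r=25=11001 popcount=3 -> skip
r=26=11010 popcount=3 -> skip
r=27=11011 popcount=4 -> skip
r=28=11100 popcount=3 -> skip
r=29=11101 popcount=4 -> skip
r=30=11110 popcount=4 -> skip
r=31=11111 popcount=5 -> skip
r=32=100000 popcount=1 -> skip
r=33=100001 popcount=2 -> KEEP
r=34=100010 popcount=2 -> KEEP
r=35=100011 popcount=3 -> skip
r=36=100100 popcount=2 -> KEEP
r=37=100101 popcount=3 -> skip
r=38=100110 popcount=3 -> skip
r=39=100111 popcount=4 -> skip
r=40=101000 popcount=2 -> KEEP
r=41=101001 popcount=3 -> skip
r=42=101010 popcount=3 -> skip
r=43=101011 popcount=4 -> skip
r=44=101100 popcount=3 -> skip
r=45=101101 popcount=4 -> skip
r=46=101110 popcount=4 -> skip
r=47=101111 popcount=5 -> skip
r=48=110000 popcount=2 -> KEEP
r=49=110001 popcount=3 -> skip
r=50=110010 popcount=3 -> skip
r=51=110011 popcount=4 -> skip
r=52=110100 popcount=3 -> skip
Kept rows: 18 20 24 33 34 36 40 48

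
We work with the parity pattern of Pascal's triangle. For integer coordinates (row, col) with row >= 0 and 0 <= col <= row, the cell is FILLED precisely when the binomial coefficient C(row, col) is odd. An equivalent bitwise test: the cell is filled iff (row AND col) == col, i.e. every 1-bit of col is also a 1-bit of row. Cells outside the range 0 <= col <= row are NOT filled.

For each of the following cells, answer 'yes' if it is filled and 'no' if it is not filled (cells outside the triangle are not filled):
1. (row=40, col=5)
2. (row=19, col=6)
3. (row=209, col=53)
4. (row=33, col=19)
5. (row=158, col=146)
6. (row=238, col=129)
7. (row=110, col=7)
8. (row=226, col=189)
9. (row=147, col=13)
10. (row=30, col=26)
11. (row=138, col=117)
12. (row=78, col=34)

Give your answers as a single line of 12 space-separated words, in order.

Answer: no no no no yes no no no no yes no no

Derivation:
(40,5): row=0b101000, col=0b101, row AND col = 0b0 = 0; 0 != 5 -> empty
(19,6): row=0b10011, col=0b110, row AND col = 0b10 = 2; 2 != 6 -> empty
(209,53): row=0b11010001, col=0b110101, row AND col = 0b10001 = 17; 17 != 53 -> empty
(33,19): row=0b100001, col=0b10011, row AND col = 0b1 = 1; 1 != 19 -> empty
(158,146): row=0b10011110, col=0b10010010, row AND col = 0b10010010 = 146; 146 == 146 -> filled
(238,129): row=0b11101110, col=0b10000001, row AND col = 0b10000000 = 128; 128 != 129 -> empty
(110,7): row=0b1101110, col=0b111, row AND col = 0b110 = 6; 6 != 7 -> empty
(226,189): row=0b11100010, col=0b10111101, row AND col = 0b10100000 = 160; 160 != 189 -> empty
(147,13): row=0b10010011, col=0b1101, row AND col = 0b1 = 1; 1 != 13 -> empty
(30,26): row=0b11110, col=0b11010, row AND col = 0b11010 = 26; 26 == 26 -> filled
(138,117): row=0b10001010, col=0b1110101, row AND col = 0b0 = 0; 0 != 117 -> empty
(78,34): row=0b1001110, col=0b100010, row AND col = 0b10 = 2; 2 != 34 -> empty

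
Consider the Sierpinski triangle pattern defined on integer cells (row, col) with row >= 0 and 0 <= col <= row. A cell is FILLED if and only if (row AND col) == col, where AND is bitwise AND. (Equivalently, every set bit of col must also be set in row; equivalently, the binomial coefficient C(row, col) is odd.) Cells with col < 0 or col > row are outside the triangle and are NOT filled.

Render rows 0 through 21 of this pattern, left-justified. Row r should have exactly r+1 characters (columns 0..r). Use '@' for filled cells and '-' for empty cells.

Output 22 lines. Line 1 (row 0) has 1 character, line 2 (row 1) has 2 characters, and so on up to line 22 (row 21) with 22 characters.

r0=0: @
r1=1: @@
r2=10: @-@
r3=11: @@@@
r4=100: @---@
r5=101: @@--@@
r6=110: @-@-@-@
r7=111: @@@@@@@@
r8=1000: @-------@
r9=1001: @@------@@
r10=1010: @-@-----@-@
r11=1011: @@@@----@@@@
r12=1100: @---@---@---@
r13=1101: @@--@@--@@--@@
r14=1110: @-@-@-@-@-@-@-@
r15=1111: @@@@@@@@@@@@@@@@
r16=10000: @---------------@
r17=10001: @@--------------@@
r18=10010: @-@-------------@-@
r19=10011: @@@@------------@@@@
r20=10100: @---@-----------@---@
r21=10101: @@--@@----------@@--@@

Answer: @
@@
@-@
@@@@
@---@
@@--@@
@-@-@-@
@@@@@@@@
@-------@
@@------@@
@-@-----@-@
@@@@----@@@@
@---@---@---@
@@--@@--@@--@@
@-@-@-@-@-@-@-@
@@@@@@@@@@@@@@@@
@---------------@
@@--------------@@
@-@-------------@-@
@@@@------------@@@@
@---@-----------@---@
@@--@@----------@@--@@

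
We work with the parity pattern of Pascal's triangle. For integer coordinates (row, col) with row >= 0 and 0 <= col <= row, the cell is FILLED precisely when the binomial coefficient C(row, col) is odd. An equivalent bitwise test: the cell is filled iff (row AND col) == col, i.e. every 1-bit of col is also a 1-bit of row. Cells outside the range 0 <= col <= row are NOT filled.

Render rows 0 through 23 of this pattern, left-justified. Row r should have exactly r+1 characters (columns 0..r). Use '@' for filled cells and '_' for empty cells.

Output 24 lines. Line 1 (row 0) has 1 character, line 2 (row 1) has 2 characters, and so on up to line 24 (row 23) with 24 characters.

r0=0: @
r1=1: @@
r2=10: @_@
r3=11: @@@@
r4=100: @___@
r5=101: @@__@@
r6=110: @_@_@_@
r7=111: @@@@@@@@
r8=1000: @_______@
r9=1001: @@______@@
r10=1010: @_@_____@_@
r11=1011: @@@@____@@@@
r12=1100: @___@___@___@
r13=1101: @@__@@__@@__@@
r14=1110: @_@_@_@_@_@_@_@
r15=1111: @@@@@@@@@@@@@@@@
r16=10000: @_______________@
r17=10001: @@______________@@
r18=10010: @_@_____________@_@
r19=10011: @@@@____________@@@@
r20=10100: @___@___________@___@
r21=10101: @@__@@__________@@__@@
r22=10110: @_@_@_@_________@_@_@_@
r23=10111: @@@@@@@@________@@@@@@@@

Answer: @
@@
@_@
@@@@
@___@
@@__@@
@_@_@_@
@@@@@@@@
@_______@
@@______@@
@_@_____@_@
@@@@____@@@@
@___@___@___@
@@__@@__@@__@@
@_@_@_@_@_@_@_@
@@@@@@@@@@@@@@@@
@_______________@
@@______________@@
@_@_____________@_@
@@@@____________@@@@
@___@___________@___@
@@__@@__________@@__@@
@_@_@_@_________@_@_@_@
@@@@@@@@________@@@@@@@@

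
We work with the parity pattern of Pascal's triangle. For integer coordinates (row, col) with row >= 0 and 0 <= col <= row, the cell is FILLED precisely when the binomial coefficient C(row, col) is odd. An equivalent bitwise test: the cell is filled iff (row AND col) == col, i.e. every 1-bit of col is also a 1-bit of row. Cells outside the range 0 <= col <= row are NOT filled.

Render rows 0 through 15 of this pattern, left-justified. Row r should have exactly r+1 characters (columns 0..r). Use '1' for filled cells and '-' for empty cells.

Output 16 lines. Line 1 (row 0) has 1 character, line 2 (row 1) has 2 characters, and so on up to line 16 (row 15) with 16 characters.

Answer: 1
11
1-1
1111
1---1
11--11
1-1-1-1
11111111
1-------1
11------11
1-1-----1-1
1111----1111
1---1---1---1
11--11--11--11
1-1-1-1-1-1-1-1
1111111111111111

Derivation:
r0=0: 1
r1=1: 11
r2=10: 1-1
r3=11: 1111
r4=100: 1---1
r5=101: 11--11
r6=110: 1-1-1-1
r7=111: 11111111
r8=1000: 1-------1
r9=1001: 11------11
r10=1010: 1-1-----1-1
r11=1011: 1111----1111
r12=1100: 1---1---1---1
r13=1101: 11--11--11--11
r14=1110: 1-1-1-1-1-1-1-1
r15=1111: 1111111111111111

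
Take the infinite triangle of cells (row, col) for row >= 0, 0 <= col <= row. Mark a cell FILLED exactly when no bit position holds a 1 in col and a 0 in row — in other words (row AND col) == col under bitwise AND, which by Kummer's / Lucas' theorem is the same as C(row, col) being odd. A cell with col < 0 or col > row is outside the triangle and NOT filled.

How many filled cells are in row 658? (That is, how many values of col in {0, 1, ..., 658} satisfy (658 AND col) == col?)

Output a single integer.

658 in binary = 1010010010
popcount(658) = number of 1-bits in 1010010010 = 4
A col c satisfies (658 AND c) == c iff every set bit of c is also set in 658; each of the 4 set bits of 658 can independently be on or off in c.
count = 2^4 = 16

Answer: 16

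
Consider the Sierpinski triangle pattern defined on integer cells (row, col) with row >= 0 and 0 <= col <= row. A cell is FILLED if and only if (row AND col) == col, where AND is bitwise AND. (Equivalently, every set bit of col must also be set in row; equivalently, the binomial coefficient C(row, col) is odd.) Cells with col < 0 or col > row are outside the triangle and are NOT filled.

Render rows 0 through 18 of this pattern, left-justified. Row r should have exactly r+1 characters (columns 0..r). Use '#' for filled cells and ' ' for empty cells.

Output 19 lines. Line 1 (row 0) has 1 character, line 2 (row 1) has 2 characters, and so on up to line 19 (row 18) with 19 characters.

r0=0: #
r1=1: ##
r2=10: # #
r3=11: ####
r4=100: #   #
r5=101: ##  ##
r6=110: # # # #
r7=111: ########
r8=1000: #       #
r9=1001: ##      ##
r10=1010: # #     # #
r11=1011: ####    ####
r12=1100: #   #   #   #
r13=1101: ##  ##  ##  ##
r14=1110: # # # # # # # #
r15=1111: ################
r16=10000: #               #
r17=10001: ##              ##
r18=10010: # #             # #

Answer: #
##
# #
####
#   #
##  ##
# # # #
########
#       #
##      ##
# #     # #
####    ####
#   #   #   #
##  ##  ##  ##
# # # # # # # #
################
#               #
##              ##
# #             # #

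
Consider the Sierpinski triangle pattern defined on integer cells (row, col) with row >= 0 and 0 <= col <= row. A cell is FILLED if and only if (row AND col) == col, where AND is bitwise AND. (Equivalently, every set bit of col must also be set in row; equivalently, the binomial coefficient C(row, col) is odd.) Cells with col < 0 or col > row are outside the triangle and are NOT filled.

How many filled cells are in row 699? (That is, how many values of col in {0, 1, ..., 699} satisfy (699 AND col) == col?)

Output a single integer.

699 in binary = 1010111011
popcount(699) = number of 1-bits in 1010111011 = 7
A col c satisfies (699 AND c) == c iff every set bit of c is also set in 699; each of the 7 set bits of 699 can independently be on or off in c.
count = 2^7 = 128

Answer: 128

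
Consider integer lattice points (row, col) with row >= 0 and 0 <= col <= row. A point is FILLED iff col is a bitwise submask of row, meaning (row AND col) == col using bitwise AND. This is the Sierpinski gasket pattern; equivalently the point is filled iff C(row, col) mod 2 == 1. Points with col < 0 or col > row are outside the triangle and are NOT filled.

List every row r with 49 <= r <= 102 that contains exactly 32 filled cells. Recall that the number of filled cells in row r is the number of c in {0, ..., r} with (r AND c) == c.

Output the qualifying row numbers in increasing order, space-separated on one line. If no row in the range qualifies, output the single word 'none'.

Answer: 55 59 61 62 79 87 91 93 94

Derivation:
Row r has 2^popcount(r) filled cells, so we need popcount(r) = log2(32) = 5.
Scan r = 49..102 and keep those with exactly 5 one-bits:
r=49=110001 popcount=3 -> skip
r=50=110010 popcount=3 -> skip
r=51=110011 popcount=4 -> skip
r=52=110100 popcount=3 -> skip
r=53=110101 popcount=4 -> skip
r=54=110110 popcount=4 -> skip
r=55=110111 popcount=5 -> KEEP
r=56=111000 popcount=3 -> skip
r=57=111001 popcount=4 -> skip
r=58=111010 popcount=4 -> skip
r=59=111011 popcount=5 -> KEEP
r=60=111100 popcount=4 -> skip
r=61=111101 popcount=5 -> KEEP
r=62=111110 popcount=5 -> KEEP
r=63=111111 popcount=6 -> skip
r=64=1000000 popcount=1 -> skip
r=65=1000001 popcount=2 -> skip
r=66=1000010 popcount=2 -> skip
r=67=1000011 popcount=3 -> skip
r=68=1000100 popcount=2 -> skip
r=69=1000101 popcount=3 -> skip
r=70=1000110 popcount=3 -> skip
r=71=1000111 popcount=4 -> skip
r=72=1001000 popcount=2 -> skip
r=73=1001001 popcount=3 -> skip
r=74=1001010 popcount=3 -> skip
r=75=1001011 popcount=4 -> skip
r=76=1001100 popcount=3 -> skip
r=77=1001101 popcount=4 -> skip
r=78=1001110 popcount=4 -> skip
r=79=1001111 popcount=5 -> KEEP
r=80=1010000 popcount=2 -> skip
r=81=1010001 popcount=3 -> skip
r=82=1010010 popcount=3 -> skip
r=83=1010011 popcount=4 -> skip
r=84=1010100 popcount=3 -> skip
r=85=1010101 popcount=4 -> skip
r=86=1010110 popcount=4 -> skip
r=87=1010111 popcount=5 -> KEEP
r=88=1011000 popcount=3 -> skip
r=89=1011001 popcount=4 -> skip
r=90=1011010 popcount=4 -> skip
r=91=1011011 popcount=5 -> KEEP
r=92=1011100 popcount=4 -> skip
r=93=1011101 popcount=5 -> KEEP
r=94=1011110 popcount=5 -> KEEP
r=95=1011111 popcount=6 -> skip
r=96=1100000 popcount=2 -> skip
r=97=1100001 popcount=3 -> skip
r=98=1100010 popcount=3 -> skip
r=99=1100011 popcount=4 -> skip
r=100=1100100 popcount=3 -> skip
r=101=1100101 popcount=4 -> skip
r=102=1100110 popcount=4 -> skip
Kept rows: 55 59 61 62 79 87 91 93 94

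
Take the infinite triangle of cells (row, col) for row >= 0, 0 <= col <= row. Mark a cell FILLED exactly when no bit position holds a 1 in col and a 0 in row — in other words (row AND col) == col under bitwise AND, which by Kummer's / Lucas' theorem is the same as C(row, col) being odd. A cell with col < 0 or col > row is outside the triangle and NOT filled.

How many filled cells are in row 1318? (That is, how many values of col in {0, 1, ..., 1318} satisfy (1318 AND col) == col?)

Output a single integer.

1318 in binary = 10100100110
popcount(1318) = number of 1-bits in 10100100110 = 5
A col c satisfies (1318 AND c) == c iff every set bit of c is also set in 1318; each of the 5 set bits of 1318 can independently be on or off in c.
count = 2^5 = 32

Answer: 32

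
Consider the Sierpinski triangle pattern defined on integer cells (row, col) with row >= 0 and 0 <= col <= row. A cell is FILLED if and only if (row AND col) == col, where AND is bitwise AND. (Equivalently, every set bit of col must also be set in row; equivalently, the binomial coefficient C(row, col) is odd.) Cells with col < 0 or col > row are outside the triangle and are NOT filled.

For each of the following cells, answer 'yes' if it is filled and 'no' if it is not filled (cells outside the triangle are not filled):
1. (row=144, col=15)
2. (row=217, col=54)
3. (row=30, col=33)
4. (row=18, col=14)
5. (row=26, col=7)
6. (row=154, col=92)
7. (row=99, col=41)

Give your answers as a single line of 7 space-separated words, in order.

Answer: no no no no no no no

Derivation:
(144,15): row=0b10010000, col=0b1111, row AND col = 0b0 = 0; 0 != 15 -> empty
(217,54): row=0b11011001, col=0b110110, row AND col = 0b10000 = 16; 16 != 54 -> empty
(30,33): col outside [0, 30] -> not filled
(18,14): row=0b10010, col=0b1110, row AND col = 0b10 = 2; 2 != 14 -> empty
(26,7): row=0b11010, col=0b111, row AND col = 0b10 = 2; 2 != 7 -> empty
(154,92): row=0b10011010, col=0b1011100, row AND col = 0b11000 = 24; 24 != 92 -> empty
(99,41): row=0b1100011, col=0b101001, row AND col = 0b100001 = 33; 33 != 41 -> empty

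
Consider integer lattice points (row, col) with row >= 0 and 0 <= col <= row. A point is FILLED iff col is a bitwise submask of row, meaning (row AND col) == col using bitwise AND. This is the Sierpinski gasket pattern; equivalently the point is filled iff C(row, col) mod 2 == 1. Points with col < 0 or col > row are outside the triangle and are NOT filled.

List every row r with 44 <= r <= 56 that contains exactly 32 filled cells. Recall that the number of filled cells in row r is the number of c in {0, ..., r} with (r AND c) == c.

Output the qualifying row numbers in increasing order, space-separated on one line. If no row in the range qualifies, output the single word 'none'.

Answer: 47 55

Derivation:
Row r has 2^popcount(r) filled cells, so we need popcount(r) = log2(32) = 5.
Scan r = 44..56 and keep those with exactly 5 one-bits:
r=44=101100 popcount=3 -> skip
r=45=101101 popcount=4 -> skip
r=46=101110 popcount=4 -> skip
r=47=101111 popcount=5 -> KEEP
r=48=110000 popcount=2 -> skip
r=49=110001 popcount=3 -> skip
r=50=110010 popcount=3 -> skip
r=51=110011 popcount=4 -> skip
r=52=110100 popcount=3 -> skip
r=53=110101 popcount=4 -> skip
r=54=110110 popcount=4 -> skip
r=55=110111 popcount=5 -> KEEP
r=56=111000 popcount=3 -> skip
Kept rows: 47 55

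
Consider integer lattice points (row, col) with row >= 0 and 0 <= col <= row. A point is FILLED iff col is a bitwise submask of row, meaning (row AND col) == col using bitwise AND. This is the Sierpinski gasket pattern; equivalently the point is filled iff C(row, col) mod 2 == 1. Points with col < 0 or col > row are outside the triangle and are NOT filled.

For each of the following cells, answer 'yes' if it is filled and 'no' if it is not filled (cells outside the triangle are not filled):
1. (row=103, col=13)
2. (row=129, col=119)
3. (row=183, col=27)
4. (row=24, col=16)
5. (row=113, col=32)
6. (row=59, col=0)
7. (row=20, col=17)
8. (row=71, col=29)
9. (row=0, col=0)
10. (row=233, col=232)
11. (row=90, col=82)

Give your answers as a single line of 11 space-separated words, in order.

(103,13): row=0b1100111, col=0b1101, row AND col = 0b101 = 5; 5 != 13 -> empty
(129,119): row=0b10000001, col=0b1110111, row AND col = 0b1 = 1; 1 != 119 -> empty
(183,27): row=0b10110111, col=0b11011, row AND col = 0b10011 = 19; 19 != 27 -> empty
(24,16): row=0b11000, col=0b10000, row AND col = 0b10000 = 16; 16 == 16 -> filled
(113,32): row=0b1110001, col=0b100000, row AND col = 0b100000 = 32; 32 == 32 -> filled
(59,0): row=0b111011, col=0b0, row AND col = 0b0 = 0; 0 == 0 -> filled
(20,17): row=0b10100, col=0b10001, row AND col = 0b10000 = 16; 16 != 17 -> empty
(71,29): row=0b1000111, col=0b11101, row AND col = 0b101 = 5; 5 != 29 -> empty
(0,0): row=0b0, col=0b0, row AND col = 0b0 = 0; 0 == 0 -> filled
(233,232): row=0b11101001, col=0b11101000, row AND col = 0b11101000 = 232; 232 == 232 -> filled
(90,82): row=0b1011010, col=0b1010010, row AND col = 0b1010010 = 82; 82 == 82 -> filled

Answer: no no no yes yes yes no no yes yes yes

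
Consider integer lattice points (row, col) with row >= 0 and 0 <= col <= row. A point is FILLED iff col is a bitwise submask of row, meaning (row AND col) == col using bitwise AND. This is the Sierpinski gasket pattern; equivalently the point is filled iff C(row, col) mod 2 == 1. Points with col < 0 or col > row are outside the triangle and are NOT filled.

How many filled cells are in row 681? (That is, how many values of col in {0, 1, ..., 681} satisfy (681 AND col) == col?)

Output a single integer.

Answer: 32

Derivation:
681 in binary = 1010101001
popcount(681) = number of 1-bits in 1010101001 = 5
A col c satisfies (681 AND c) == c iff every set bit of c is also set in 681; each of the 5 set bits of 681 can independently be on or off in c.
count = 2^5 = 32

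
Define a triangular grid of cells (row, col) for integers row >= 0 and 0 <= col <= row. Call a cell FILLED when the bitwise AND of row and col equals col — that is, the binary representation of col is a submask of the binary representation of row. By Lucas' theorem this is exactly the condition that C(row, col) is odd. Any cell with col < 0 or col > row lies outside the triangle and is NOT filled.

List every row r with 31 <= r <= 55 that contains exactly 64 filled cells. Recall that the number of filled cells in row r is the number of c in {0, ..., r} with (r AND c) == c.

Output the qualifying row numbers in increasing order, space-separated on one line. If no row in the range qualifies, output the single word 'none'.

Answer: none

Derivation:
Row r has 2^popcount(r) filled cells, so we need popcount(r) = log2(64) = 6.
Scan r = 31..55 and keep those with exactly 6 one-bits:
r=31=11111 popcount=5 -> skip
r=32=100000 popcount=1 -> skip
r=33=100001 popcount=2 -> skip
r=34=100010 popcount=2 -> skip
r=35=100011 popcount=3 -> skip
r=36=100100 popcount=2 -> skip
r=37=100101 popcount=3 -> skip
r=38=100110 popcount=3 -> skip
r=39=100111 popcount=4 -> skip
r=40=101000 popcount=2 -> skip
r=41=101001 popcount=3 -> skip
r=42=101010 popcount=3 -> skip
r=43=101011 popcount=4 -> skip
r=44=101100 popcount=3 -> skip
r=45=101101 popcount=4 -> skip
r=46=101110 popcount=4 -> skip
r=47=101111 popcount=5 -> skip
r=48=110000 popcount=2 -> skip
r=49=110001 popcount=3 -> skip
r=50=110010 popcount=3 -> skip
r=51=110011 popcount=4 -> skip
r=52=110100 popcount=3 -> skip
r=53=110101 popcount=4 -> skip
r=54=110110 popcount=4 -> skip
r=55=110111 popcount=5 -> skip
Kept rows: none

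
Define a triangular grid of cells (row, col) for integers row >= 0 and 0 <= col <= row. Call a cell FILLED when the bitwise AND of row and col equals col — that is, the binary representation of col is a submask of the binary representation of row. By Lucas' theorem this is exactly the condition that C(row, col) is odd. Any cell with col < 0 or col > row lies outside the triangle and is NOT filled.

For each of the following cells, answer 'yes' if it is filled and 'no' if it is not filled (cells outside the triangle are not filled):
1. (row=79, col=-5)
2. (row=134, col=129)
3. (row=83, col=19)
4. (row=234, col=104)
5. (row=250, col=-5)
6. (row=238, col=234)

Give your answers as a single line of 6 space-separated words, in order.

(79,-5): col outside [0, 79] -> not filled
(134,129): row=0b10000110, col=0b10000001, row AND col = 0b10000000 = 128; 128 != 129 -> empty
(83,19): row=0b1010011, col=0b10011, row AND col = 0b10011 = 19; 19 == 19 -> filled
(234,104): row=0b11101010, col=0b1101000, row AND col = 0b1101000 = 104; 104 == 104 -> filled
(250,-5): col outside [0, 250] -> not filled
(238,234): row=0b11101110, col=0b11101010, row AND col = 0b11101010 = 234; 234 == 234 -> filled

Answer: no no yes yes no yes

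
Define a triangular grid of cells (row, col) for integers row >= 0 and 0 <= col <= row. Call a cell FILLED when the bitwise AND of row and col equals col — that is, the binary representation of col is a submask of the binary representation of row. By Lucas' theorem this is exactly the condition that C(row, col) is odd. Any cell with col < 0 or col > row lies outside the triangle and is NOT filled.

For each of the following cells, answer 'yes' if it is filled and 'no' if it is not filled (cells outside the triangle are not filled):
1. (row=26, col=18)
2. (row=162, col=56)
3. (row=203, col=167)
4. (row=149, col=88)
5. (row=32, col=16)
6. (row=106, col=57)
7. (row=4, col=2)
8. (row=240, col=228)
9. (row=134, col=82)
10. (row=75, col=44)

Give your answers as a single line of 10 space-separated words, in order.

(26,18): row=0b11010, col=0b10010, row AND col = 0b10010 = 18; 18 == 18 -> filled
(162,56): row=0b10100010, col=0b111000, row AND col = 0b100000 = 32; 32 != 56 -> empty
(203,167): row=0b11001011, col=0b10100111, row AND col = 0b10000011 = 131; 131 != 167 -> empty
(149,88): row=0b10010101, col=0b1011000, row AND col = 0b10000 = 16; 16 != 88 -> empty
(32,16): row=0b100000, col=0b10000, row AND col = 0b0 = 0; 0 != 16 -> empty
(106,57): row=0b1101010, col=0b111001, row AND col = 0b101000 = 40; 40 != 57 -> empty
(4,2): row=0b100, col=0b10, row AND col = 0b0 = 0; 0 != 2 -> empty
(240,228): row=0b11110000, col=0b11100100, row AND col = 0b11100000 = 224; 224 != 228 -> empty
(134,82): row=0b10000110, col=0b1010010, row AND col = 0b10 = 2; 2 != 82 -> empty
(75,44): row=0b1001011, col=0b101100, row AND col = 0b1000 = 8; 8 != 44 -> empty

Answer: yes no no no no no no no no no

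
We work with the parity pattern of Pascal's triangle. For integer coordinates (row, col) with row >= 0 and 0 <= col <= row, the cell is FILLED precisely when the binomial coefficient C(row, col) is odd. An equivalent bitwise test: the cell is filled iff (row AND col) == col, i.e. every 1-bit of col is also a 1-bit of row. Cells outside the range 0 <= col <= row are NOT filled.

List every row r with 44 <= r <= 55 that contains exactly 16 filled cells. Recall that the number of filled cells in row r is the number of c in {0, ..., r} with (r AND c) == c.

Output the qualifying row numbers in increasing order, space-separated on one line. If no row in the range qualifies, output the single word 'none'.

Answer: 45 46 51 53 54

Derivation:
Row r has 2^popcount(r) filled cells, so we need popcount(r) = log2(16) = 4.
Scan r = 44..55 and keep those with exactly 4 one-bits:
r=44=101100 popcount=3 -> skip
r=45=101101 popcount=4 -> KEEP
r=46=101110 popcount=4 -> KEEP
r=47=101111 popcount=5 -> skip
r=48=110000 popcount=2 -> skip
r=49=110001 popcount=3 -> skip
r=50=110010 popcount=3 -> skip
r=51=110011 popcount=4 -> KEEP
r=52=110100 popcount=3 -> skip
r=53=110101 popcount=4 -> KEEP
r=54=110110 popcount=4 -> KEEP
r=55=110111 popcount=5 -> skip
Kept rows: 45 46 51 53 54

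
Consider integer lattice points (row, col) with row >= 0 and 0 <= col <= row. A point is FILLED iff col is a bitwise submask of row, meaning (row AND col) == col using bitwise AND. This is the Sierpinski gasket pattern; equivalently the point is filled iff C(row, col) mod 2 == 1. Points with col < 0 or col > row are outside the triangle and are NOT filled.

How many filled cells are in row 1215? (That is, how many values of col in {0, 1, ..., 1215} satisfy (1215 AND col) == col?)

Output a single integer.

Answer: 256

Derivation:
1215 in binary = 10010111111
popcount(1215) = number of 1-bits in 10010111111 = 8
A col c satisfies (1215 AND c) == c iff every set bit of c is also set in 1215; each of the 8 set bits of 1215 can independently be on or off in c.
count = 2^8 = 256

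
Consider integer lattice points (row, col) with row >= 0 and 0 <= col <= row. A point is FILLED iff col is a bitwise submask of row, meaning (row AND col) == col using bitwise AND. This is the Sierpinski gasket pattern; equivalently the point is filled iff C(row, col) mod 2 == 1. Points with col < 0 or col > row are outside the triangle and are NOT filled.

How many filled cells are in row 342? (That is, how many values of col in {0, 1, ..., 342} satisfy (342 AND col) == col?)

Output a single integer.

Answer: 32

Derivation:
342 in binary = 101010110
popcount(342) = number of 1-bits in 101010110 = 5
A col c satisfies (342 AND c) == c iff every set bit of c is also set in 342; each of the 5 set bits of 342 can independently be on or off in c.
count = 2^5 = 32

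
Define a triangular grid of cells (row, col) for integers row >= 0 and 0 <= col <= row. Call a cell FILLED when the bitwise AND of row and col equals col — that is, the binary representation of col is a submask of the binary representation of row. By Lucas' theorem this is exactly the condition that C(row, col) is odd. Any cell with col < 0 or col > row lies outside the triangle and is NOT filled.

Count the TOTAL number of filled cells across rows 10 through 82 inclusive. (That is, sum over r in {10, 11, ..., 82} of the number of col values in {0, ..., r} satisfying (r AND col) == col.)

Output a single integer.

r10=1010 pc2: +4 =4
r11=1011 pc3: +8 =12
r12=1100 pc2: +4 =16
r13=1101 pc3: +8 =24
r14=1110 pc3: +8 =32
r15=1111 pc4: +16 =48
r16=10000 pc1: +2 =50
r17=10001 pc2: +4 =54
r18=10010 pc2: +4 =58
r19=10011 pc3: +8 =66
r20=10100 pc2: +4 =70
r21=10101 pc3: +8 =78
r22=10110 pc3: +8 =86
r23=10111 pc4: +16 =102
r24=11000 pc2: +4 =106
r25=11001 pc3: +8 =114
r26=11010 pc3: +8 =122
r27=11011 pc4: +16 =138
r28=11100 pc3: +8 =146
r29=11101 pc4: +16 =162
r30=11110 pc4: +16 =178
r31=11111 pc5: +32 =210
r32=100000 pc1: +2 =212
r33=100001 pc2: +4 =216
r34=100010 pc2: +4 =220
r35=100011 pc3: +8 =228
r36=100100 pc2: +4 =232
r37=100101 pc3: +8 =240
r38=100110 pc3: +8 =248
r39=100111 pc4: +16 =264
r40=101000 pc2: +4 =268
r41=101001 pc3: +8 =276
r42=101010 pc3: +8 =284
r43=101011 pc4: +16 =300
r44=101100 pc3: +8 =308
r45=101101 pc4: +16 =324
r46=101110 pc4: +16 =340
r47=101111 pc5: +32 =372
r48=110000 pc2: +4 =376
r49=110001 pc3: +8 =384
r50=110010 pc3: +8 =392
r51=110011 pc4: +16 =408
r52=110100 pc3: +8 =416
r53=110101 pc4: +16 =432
r54=110110 pc4: +16 =448
r55=110111 pc5: +32 =480
r56=111000 pc3: +8 =488
r57=111001 pc4: +16 =504
r58=111010 pc4: +16 =520
r59=111011 pc5: +32 =552
r60=111100 pc4: +16 =568
r61=111101 pc5: +32 =600
r62=111110 pc5: +32 =632
r63=111111 pc6: +64 =696
r64=1000000 pc1: +2 =698
r65=1000001 pc2: +4 =702
r66=1000010 pc2: +4 =706
r67=1000011 pc3: +8 =714
r68=1000100 pc2: +4 =718
r69=1000101 pc3: +8 =726
r70=1000110 pc3: +8 =734
r71=1000111 pc4: +16 =750
r72=1001000 pc2: +4 =754
r73=1001001 pc3: +8 =762
r74=1001010 pc3: +8 =770
r75=1001011 pc4: +16 =786
r76=1001100 pc3: +8 =794
r77=1001101 pc4: +16 =810
r78=1001110 pc4: +16 =826
r79=1001111 pc5: +32 =858
r80=1010000 pc2: +4 =862
r81=1010001 pc3: +8 =870
r82=1010010 pc3: +8 =878

Answer: 878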